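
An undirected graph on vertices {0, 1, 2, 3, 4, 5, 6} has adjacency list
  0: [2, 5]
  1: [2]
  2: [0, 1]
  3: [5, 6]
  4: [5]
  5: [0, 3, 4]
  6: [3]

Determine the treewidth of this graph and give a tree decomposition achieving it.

The largest bag has 2 vertices, giving width 1; this decomposition certifies tw(G) ≤ 1. Any graph with an edge has treewidth ≥ 1, and G has the edge 5–0. Combining the bounds, tw(G) = 1.

Treewidth 1.
Bags: B1 = {0, 5}  B2 = {0, 2}  B3 = {4, 5}  B4 = {3, 5}  B5 = {1, 2}  B6 = {3, 6}
Tree: B1–B2, B1–B3, B1–B4, B2–B5, B4–B6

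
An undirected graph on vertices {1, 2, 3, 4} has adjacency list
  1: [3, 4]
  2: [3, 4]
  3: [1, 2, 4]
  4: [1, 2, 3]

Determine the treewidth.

2

A width-2 tree decomposition is:
Bags: B1 = {2, 3, 4}  B2 = {1, 3, 4}
Tree: B1–B2
The largest bag has 3 vertices, giving width 2; this decomposition certifies tw(G) ≤ 2. For the lower bound, the 3 vertices {1, 3, 4} are pairwise adjacent, and any tree decomposition puts a clique entirely inside one bag — forcing width ≥ 2. Combining the bounds, tw(G) = 2.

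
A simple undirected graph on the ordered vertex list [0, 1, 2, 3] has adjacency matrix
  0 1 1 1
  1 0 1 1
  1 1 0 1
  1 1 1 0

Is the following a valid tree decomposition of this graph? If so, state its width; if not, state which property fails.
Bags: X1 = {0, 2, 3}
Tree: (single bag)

A tree decomposition must satisfy three properties: every vertex lies in some bag; for every edge, both endpoints lie together in some bag; and for every vertex, the bags containing it form a connected subtree. Here vertex 1 appears in no bag, so the decomposition is invalid.

No — vertex 1 appears in no bag.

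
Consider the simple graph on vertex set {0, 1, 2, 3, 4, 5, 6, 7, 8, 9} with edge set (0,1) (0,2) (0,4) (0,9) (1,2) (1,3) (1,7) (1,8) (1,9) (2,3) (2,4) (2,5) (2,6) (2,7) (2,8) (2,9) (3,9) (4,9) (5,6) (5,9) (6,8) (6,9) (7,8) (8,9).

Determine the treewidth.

3

A width-3 tree decomposition is:
Bags: B1 = {0, 1, 2, 9}  B2 = {1, 2, 8, 9}  B3 = {2, 6, 8, 9}  B4 = {1, 2, 7, 8}  B5 = {2, 5, 6, 9}  B6 = {1, 2, 3, 9}  B7 = {0, 2, 4, 9}
Tree: B1–B2, B2–B3, B2–B4, B3–B5, B2–B6, B1–B7
Every bag has size at most 4, so the width is 4 − 1 = 3 and tw(G) ≤ 3. For the lower bound, the 4 vertices {0, 1, 2, 9} are pairwise adjacent, and any tree decomposition puts a clique entirely inside one bag — forcing width ≥ 3. Hence tw(G) = 3 exactly.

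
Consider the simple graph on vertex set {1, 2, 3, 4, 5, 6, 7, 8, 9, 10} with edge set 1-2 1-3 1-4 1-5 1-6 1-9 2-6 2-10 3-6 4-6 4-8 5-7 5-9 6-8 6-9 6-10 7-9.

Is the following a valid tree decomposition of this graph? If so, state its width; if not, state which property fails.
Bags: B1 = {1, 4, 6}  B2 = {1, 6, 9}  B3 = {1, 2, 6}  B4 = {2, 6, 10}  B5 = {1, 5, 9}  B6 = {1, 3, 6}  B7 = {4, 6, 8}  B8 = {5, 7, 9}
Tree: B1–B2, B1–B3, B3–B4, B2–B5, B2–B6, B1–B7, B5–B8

Checking the three conditions: (i) the bags cover all of {1, 2, 3, 4, 5, 6, 7, 8, 9, 10}; (ii) for each edge, some bag contains both endpoints; (iii) the bags containing any fixed vertex form a subtree. All hold, so the decomposition is valid with width 3 − 1 = 2.

Yes; width 2.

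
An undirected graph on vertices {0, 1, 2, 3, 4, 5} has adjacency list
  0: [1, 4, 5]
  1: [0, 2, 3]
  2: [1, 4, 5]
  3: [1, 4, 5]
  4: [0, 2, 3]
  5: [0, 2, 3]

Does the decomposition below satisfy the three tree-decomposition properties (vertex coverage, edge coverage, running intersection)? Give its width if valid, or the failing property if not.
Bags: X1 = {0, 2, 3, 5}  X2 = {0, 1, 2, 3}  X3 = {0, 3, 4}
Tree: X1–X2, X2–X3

No — edge (2,4) lies in no bag.

A tree decomposition must satisfy three properties: every vertex lies in some bag; for every edge, both endpoints lie together in some bag; and for every vertex, the bags containing it form a connected subtree. Here edge (2,4) lies in no bag, so the decomposition is invalid.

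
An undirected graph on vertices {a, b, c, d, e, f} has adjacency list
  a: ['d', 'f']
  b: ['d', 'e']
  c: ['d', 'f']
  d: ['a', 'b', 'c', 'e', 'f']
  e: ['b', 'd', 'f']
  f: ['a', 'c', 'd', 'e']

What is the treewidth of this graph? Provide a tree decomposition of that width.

Treewidth 2.
One optimal decomposition is:
Bags: B1 = {b, d, e}  B2 = {d, e, f}  B3 = {c, d, f}  B4 = {a, d, f}
Tree: B1–B2, B2–B3, B2–B4

The largest bag has 3 vertices, giving width 2; this decomposition certifies tw(G) ≤ 2. On the other hand G contains the 3-clique {d, e, f}. A clique must lie in a single bag of any decomposition, so no decomposition can have width below 2. Hence tw(G) = 2 exactly.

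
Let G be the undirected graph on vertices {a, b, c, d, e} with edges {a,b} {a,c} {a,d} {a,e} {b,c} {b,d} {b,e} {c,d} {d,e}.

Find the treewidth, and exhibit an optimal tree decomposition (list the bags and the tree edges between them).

Treewidth 3.
One optimal decomposition is:
Bags: B1 = {a, b, d, e}  B2 = {a, b, c, d}
Tree: B1–B2

Every bag has size at most 4, so the width is 4 − 1 = 3 and tw(G) ≤ 3. Conversely, {a, b, d, e} is a clique of size 4, and the vertices of any clique must share a bag in every tree decomposition; so some bag has ≥ 4 vertices and tw(G) ≥ 3. Combining the bounds, tw(G) = 3.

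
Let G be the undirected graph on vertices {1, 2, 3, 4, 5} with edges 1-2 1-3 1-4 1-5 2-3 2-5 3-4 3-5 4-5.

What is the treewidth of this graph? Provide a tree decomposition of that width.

Treewidth 3.
One optimal decomposition is:
Bags: B1 = {1, 2, 3, 5}  B2 = {1, 3, 4, 5}
Tree: B1–B2

Every bag has size at most 4, so the width is 4 − 1 = 3 and tw(G) ≤ 3. Conversely, {1, 2, 3, 5} is a clique of size 4, and the vertices of any clique must share a bag in every tree decomposition; so some bag has ≥ 4 vertices and tw(G) ≥ 3. Combining the bounds, tw(G) = 3.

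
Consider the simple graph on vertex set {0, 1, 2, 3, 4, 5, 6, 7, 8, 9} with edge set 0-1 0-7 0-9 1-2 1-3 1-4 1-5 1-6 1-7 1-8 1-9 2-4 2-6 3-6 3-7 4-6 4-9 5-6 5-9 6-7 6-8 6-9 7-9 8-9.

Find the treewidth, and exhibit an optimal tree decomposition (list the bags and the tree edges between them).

Treewidth 3.
One such decomposition:
Bags: B1 = {1, 2, 4, 6}  B2 = {1, 4, 6, 9}  B3 = {1, 6, 8, 9}  B4 = {1, 5, 6, 9}  B5 = {1, 6, 7, 9}  B6 = {1, 3, 6, 7}  B7 = {0, 1, 7, 9}
Tree: B1–B2, B2–B3, B2–B4, B3–B5, B5–B6, B5–B7

Each bag holds 4 vertices, so the decomposition has width 3, which upper-bounds the treewidth. For the lower bound, the 4 vertices {0, 1, 7, 9} are pairwise adjacent, and any tree decomposition puts a clique entirely inside one bag — forcing width ≥ 3. Combining the bounds, tw(G) = 3.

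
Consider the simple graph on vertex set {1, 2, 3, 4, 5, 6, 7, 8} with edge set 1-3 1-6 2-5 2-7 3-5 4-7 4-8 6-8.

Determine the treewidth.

2

A width-2 tree decomposition is:
Bags: B1 = {4, 6, 8}  B2 = {4, 6, 7}  B3 = {2, 6, 7}  B4 = {2, 5, 6}  B5 = {3, 5, 6}  B6 = {1, 3, 6}
Tree: B1–B2, B2–B3, B3–B4, B4–B5, B5–B6
Each bag holds 3 vertices, so the decomposition has width 2, which upper-bounds the treewidth. The edges 6–8–4–7–2–5–3–1–6 form a cycle, so G is not a tree and its treewidth is at least 2. Combining the bounds, tw(G) = 2.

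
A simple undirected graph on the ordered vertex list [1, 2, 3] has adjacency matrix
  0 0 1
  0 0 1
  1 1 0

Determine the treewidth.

1

A width-1 tree decomposition is:
Bags: B1 = {2, 3}  B2 = {1, 3}
Tree: B1–B2
The largest bag has 2 vertices, giving width 1; this decomposition certifies tw(G) ≤ 1. Since G has at least one edge (e.g. 2–3), it is not an edgeless graph, so tw(G) ≥ 1. The upper and lower bounds meet at 1, so that is the treewidth.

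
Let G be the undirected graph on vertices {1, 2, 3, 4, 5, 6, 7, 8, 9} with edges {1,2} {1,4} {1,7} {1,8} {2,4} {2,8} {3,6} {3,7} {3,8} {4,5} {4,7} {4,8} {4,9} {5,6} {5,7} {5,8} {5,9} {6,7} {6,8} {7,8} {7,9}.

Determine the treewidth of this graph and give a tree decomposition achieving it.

Treewidth 3.
One optimal decomposition is:
Bags: B1 = {3, 6, 7, 8}  B2 = {5, 6, 7, 8}  B3 = {4, 5, 7, 8}  B4 = {1, 4, 7, 8}  B5 = {4, 5, 7, 9}  B6 = {1, 2, 4, 8}
Tree: B1–B2, B2–B3, B3–B4, B3–B5, B4–B6

Every bag has size at most 4, so the width is 4 − 1 = 3 and tw(G) ≤ 3. On the other hand G contains the 4-clique {1, 2, 4, 8}. A clique must lie in a single bag of any decomposition, so no decomposition can have width below 3. The upper and lower bounds meet at 3, so that is the treewidth.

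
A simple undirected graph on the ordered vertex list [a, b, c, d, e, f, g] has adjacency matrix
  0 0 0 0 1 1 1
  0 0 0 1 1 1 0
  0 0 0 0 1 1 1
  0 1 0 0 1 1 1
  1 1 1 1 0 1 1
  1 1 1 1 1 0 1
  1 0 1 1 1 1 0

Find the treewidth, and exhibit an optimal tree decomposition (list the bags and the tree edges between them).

Every bag has size at most 4, so the width is 4 − 1 = 3 and tw(G) ≤ 3. On the other hand G contains the 4-clique {d, e, f, g}. A clique must lie in a single bag of any decomposition, so no decomposition can have width below 3. Combining the bounds, tw(G) = 3.

Treewidth 3.
One such decomposition:
Bags: B1 = {d, e, f, g}  B2 = {a, e, f, g}  B3 = {c, e, f, g}  B4 = {b, d, e, f}
Tree: B1–B2, B1–B3, B1–B4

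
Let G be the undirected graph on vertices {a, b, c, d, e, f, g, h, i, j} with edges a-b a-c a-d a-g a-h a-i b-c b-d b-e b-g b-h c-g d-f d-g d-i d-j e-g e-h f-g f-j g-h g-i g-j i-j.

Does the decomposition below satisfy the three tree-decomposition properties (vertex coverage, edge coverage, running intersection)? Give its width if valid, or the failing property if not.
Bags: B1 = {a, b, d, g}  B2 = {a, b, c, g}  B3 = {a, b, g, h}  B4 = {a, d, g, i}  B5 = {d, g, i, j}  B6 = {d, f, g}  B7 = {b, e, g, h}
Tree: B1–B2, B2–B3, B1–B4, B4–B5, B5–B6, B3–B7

No — edge (j,f) lies in no bag.

A tree decomposition must satisfy three properties: every vertex lies in some bag; for every edge, both endpoints lie together in some bag; and for every vertex, the bags containing it form a connected subtree. Here edge (j,f) lies in no bag, so the decomposition is invalid.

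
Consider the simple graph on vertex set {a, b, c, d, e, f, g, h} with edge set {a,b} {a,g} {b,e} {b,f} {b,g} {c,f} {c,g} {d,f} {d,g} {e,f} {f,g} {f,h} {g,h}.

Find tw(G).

2

A width-2 tree decomposition is:
Bags: B1 = {c, f, g}  B2 = {f, g, h}  B3 = {d, f, g}  B4 = {b, f, g}  B5 = {a, b, g}  B6 = {b, e, f}
Tree: B1–B2, B1–B3, B3–B4, B4–B5, B4–B6
The largest bag has 3 vertices, giving width 2; this decomposition certifies tw(G) ≤ 2. On the other hand G contains the 3-clique {a, b, g}. A clique must lie in a single bag of any decomposition, so no decomposition can have width below 2. Hence tw(G) = 2 exactly.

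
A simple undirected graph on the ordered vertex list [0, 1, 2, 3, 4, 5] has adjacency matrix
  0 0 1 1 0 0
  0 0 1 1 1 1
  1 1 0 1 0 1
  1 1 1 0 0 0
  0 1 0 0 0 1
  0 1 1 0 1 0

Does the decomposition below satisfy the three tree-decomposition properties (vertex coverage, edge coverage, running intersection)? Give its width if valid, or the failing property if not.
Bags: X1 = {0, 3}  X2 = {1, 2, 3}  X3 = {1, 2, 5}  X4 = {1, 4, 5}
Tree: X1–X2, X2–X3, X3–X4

No — edge (2,0) lies in no bag.

A tree decomposition must satisfy three properties: every vertex lies in some bag; for every edge, both endpoints lie together in some bag; and for every vertex, the bags containing it form a connected subtree. Here edge (2,0) lies in no bag, so the decomposition is invalid.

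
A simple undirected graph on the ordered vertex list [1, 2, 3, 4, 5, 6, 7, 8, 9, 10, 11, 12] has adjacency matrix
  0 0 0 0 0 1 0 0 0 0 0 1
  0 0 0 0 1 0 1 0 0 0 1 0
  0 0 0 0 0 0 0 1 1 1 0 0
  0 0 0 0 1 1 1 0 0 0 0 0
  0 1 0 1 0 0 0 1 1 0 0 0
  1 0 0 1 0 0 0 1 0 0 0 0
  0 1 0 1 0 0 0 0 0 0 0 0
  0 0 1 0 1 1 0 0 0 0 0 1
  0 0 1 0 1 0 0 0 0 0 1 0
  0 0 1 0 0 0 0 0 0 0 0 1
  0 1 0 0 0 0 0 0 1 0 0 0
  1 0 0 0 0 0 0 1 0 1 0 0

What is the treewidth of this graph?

A width-3 tree decomposition is:
Bags: B1 = {1, 3, 10, 12}  B2 = {1, 3, 8, 12}  B3 = {1, 3, 6, 8}  B4 = {3, 6, 8, 9}  B5 = {5, 6, 8, 9}  B6 = {4, 5, 6, 9}  B7 = {4, 5, 9, 11}  B8 = {2, 4, 5, 11}  B9 = {2, 4, 7, 11}
Tree: B1–B2, B2–B3, B3–B4, B4–B5, B5–B6, B6–B7, B7–B8, B8–B9
Each bag holds 4 vertices, so the decomposition has width 3, which upper-bounds the treewidth. For the lower bound: the 4 vertex sets {1,10,12}, {3}, {8}, {4,5,6,9} are disjoint, each induces a connected subgraph, and every pair is joined by at least one edge of G. Contracting each set to a single vertex therefore yields K_{4} as a minor, and since treewidth is minor-monotone, tw(G) ≥ tw(K_{4}) = 3. Therefore the treewidth is 3.

3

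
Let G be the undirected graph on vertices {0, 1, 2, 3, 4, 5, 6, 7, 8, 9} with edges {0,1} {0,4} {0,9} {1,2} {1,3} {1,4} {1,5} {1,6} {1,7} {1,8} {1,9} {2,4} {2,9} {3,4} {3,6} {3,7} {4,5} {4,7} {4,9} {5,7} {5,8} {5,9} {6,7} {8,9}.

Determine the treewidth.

A width-3 tree decomposition is:
Bags: B1 = {1, 4, 5, 9}  B2 = {1, 5, 8, 9}  B3 = {1, 4, 5, 7}  B4 = {1, 3, 4, 7}  B5 = {1, 2, 4, 9}  B6 = {0, 1, 4, 9}  B7 = {1, 3, 6, 7}
Tree: B1–B2, B1–B3, B3–B4, B1–B5, B5–B6, B4–B7
The largest bag has 4 vertices, giving width 3; this decomposition certifies tw(G) ≤ 3. On the other hand G contains the 4-clique {1, 5, 8, 9}. A clique must lie in a single bag of any decomposition, so no decomposition can have width below 3. Hence tw(G) = 3 exactly.

3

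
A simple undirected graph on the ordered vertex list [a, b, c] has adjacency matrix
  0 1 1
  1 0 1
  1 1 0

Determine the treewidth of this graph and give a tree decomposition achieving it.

Treewidth 2.
Bags: B1 = {a, b, c}
Tree: (single bag)

With just one bag of size 3, the width is 3 − 1 = 2, so tw(G) ≤ 2. Conversely, {a, b, c} is a clique of size 3, and the vertices of any clique must share a bag in every tree decomposition; so some bag has ≥ 3 vertices and tw(G) ≥ 2. Combining the bounds, tw(G) = 2.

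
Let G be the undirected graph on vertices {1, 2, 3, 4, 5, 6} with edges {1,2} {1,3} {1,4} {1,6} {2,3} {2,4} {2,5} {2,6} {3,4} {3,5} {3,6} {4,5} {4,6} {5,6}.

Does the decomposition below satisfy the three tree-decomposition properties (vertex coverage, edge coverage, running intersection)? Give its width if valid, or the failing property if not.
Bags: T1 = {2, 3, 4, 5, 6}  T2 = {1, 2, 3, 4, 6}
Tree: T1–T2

Vertex coverage: the bags together contain {1, 2, 3, 4, 5, 6}, the full vertex set. Edge coverage: each edge of G has both endpoints in at least one bag. Running intersection: for every vertex, the bags containing it form a connected subtree. All three properties hold, so this is a valid tree decomposition of width max|bag| − 1 = 4, and hence tw(G) ≤ 4.

Yes; width 4.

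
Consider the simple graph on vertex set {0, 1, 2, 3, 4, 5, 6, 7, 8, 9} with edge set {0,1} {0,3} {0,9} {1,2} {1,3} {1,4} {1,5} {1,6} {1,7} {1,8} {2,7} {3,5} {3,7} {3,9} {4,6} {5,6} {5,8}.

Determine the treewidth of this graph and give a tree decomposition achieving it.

Treewidth 2.
One such decomposition:
Bags: B1 = {1, 3, 5}  B2 = {1, 5, 6}  B3 = {1, 4, 6}  B4 = {0, 1, 3}  B5 = {1, 3, 7}  B6 = {1, 5, 8}  B7 = {1, 2, 7}  B8 = {0, 3, 9}
Tree: B1–B2, B2–B3, B1–B4, B1–B5, B1–B6, B5–B7, B4–B8

The largest bag has 3 vertices, giving width 2; this decomposition certifies tw(G) ≤ 2. On the other hand G contains the 3-clique {1, 2, 7}. A clique must lie in a single bag of any decomposition, so no decomposition can have width below 2. The upper and lower bounds meet at 2, so that is the treewidth.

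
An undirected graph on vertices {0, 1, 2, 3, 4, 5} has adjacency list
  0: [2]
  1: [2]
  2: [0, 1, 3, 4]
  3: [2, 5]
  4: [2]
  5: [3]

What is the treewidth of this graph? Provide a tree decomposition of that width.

Treewidth 1.
One such decomposition:
Bags: B1 = {2, 3}  B2 = {3, 5}  B3 = {1, 2}  B4 = {0, 2}  B5 = {2, 4}
Tree: B1–B2, B1–B3, B3–B4, B4–B5

The largest bag has 2 vertices, giving width 1; this decomposition certifies tw(G) ≤ 1. Any graph with an edge has treewidth ≥ 1, and G has the edge 3–2. Hence tw(G) = 1 exactly.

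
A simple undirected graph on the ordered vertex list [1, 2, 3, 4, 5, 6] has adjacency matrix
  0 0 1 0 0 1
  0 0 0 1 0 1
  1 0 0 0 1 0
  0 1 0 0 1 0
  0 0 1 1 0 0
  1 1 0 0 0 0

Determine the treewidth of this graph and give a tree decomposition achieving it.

Treewidth 2.
Bags: B1 = {1, 2, 6}  B2 = {1, 2, 4}  B3 = {1, 4, 5}  B4 = {1, 3, 5}
Tree: B1–B2, B2–B3, B3–B4

Every bag has size at most 3, so the width is 3 − 1 = 2 and tw(G) ≤ 2. The edges 1–6–2–4–5–3–1 form a cycle, so G is not a tree and its treewidth is at least 2. Combining the bounds, tw(G) = 2.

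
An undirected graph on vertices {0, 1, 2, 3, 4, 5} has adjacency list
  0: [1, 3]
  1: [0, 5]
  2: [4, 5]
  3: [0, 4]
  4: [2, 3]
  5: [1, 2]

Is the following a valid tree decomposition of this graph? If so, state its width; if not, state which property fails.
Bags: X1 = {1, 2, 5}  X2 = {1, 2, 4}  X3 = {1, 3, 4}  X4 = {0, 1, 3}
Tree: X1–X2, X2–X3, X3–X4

Vertex coverage: the bags together contain {0, 1, 2, 3, 4, 5}, the full vertex set. Edge coverage: each edge of G has both endpoints in at least one bag. Running intersection: for every vertex, the bags containing it form a connected subtree. All three properties hold, so this is a valid tree decomposition of width max|bag| − 1 = 2, and hence tw(G) ≤ 2.

Yes; width 2.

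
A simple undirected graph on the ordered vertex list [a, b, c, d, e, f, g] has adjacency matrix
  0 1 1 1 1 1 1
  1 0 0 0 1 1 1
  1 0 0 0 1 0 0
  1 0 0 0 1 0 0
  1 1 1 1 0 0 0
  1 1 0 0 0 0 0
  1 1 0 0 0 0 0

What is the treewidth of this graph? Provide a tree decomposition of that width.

Treewidth 2.
One optimal decomposition is:
Bags: B1 = {a, d, e}  B2 = {a, b, e}  B3 = {a, b, f}  B4 = {a, c, e}  B5 = {a, b, g}
Tree: B1–B2, B2–B3, B2–B4, B3–B5

The largest bag has 3 vertices, giving width 2; this decomposition certifies tw(G) ≤ 2. On the other hand G contains the 3-clique {a, d, e}. A clique must lie in a single bag of any decomposition, so no decomposition can have width below 2. Therefore the treewidth is 2.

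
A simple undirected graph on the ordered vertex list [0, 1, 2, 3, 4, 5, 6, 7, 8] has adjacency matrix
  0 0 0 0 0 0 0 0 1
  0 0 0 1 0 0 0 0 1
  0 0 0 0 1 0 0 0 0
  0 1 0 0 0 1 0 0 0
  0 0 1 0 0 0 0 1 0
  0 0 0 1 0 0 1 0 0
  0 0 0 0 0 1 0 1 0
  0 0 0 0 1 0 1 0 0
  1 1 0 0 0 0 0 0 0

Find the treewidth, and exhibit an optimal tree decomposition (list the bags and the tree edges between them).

The largest bag has 2 vertices, giving width 1; this decomposition certifies tw(G) ≤ 1. Since G has at least one edge (e.g. 0–8), it is not an edgeless graph, so tw(G) ≥ 1. Therefore the treewidth is 1.

Treewidth 1.
Bags: B1 = {0, 8}  B2 = {1, 8}  B3 = {1, 3}  B4 = {3, 5}  B5 = {5, 6}  B6 = {6, 7}  B7 = {4, 7}  B8 = {2, 4}
Tree: B1–B2, B2–B3, B3–B4, B4–B5, B5–B6, B6–B7, B7–B8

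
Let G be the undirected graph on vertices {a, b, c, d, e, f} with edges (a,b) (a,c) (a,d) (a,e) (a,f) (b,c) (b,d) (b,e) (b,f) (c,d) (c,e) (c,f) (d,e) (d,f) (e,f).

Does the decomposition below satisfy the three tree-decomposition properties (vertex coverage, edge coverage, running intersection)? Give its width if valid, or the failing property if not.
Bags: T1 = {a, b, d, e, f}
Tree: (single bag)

A tree decomposition must satisfy three properties: every vertex lies in some bag; for every edge, both endpoints lie together in some bag; and for every vertex, the bags containing it form a connected subtree. Here vertex c appears in no bag, so the decomposition is invalid.

No — vertex c appears in no bag.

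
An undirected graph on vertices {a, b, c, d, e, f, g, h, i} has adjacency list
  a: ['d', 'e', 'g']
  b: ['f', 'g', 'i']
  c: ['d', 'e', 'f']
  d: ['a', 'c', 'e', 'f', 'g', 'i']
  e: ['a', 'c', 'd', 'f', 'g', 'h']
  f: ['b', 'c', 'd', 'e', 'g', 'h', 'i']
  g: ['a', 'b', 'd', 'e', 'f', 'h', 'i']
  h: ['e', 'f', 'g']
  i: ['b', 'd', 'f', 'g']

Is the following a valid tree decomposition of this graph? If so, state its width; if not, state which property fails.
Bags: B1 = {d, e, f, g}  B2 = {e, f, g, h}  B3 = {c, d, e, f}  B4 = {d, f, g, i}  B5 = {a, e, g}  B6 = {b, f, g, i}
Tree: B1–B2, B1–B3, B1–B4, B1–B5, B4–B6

A tree decomposition must satisfy three properties: every vertex lies in some bag; for every edge, both endpoints lie together in some bag; and for every vertex, the bags containing it form a connected subtree. Here edge (d,a) lies in no bag, so the decomposition is invalid.

No — edge (d,a) lies in no bag.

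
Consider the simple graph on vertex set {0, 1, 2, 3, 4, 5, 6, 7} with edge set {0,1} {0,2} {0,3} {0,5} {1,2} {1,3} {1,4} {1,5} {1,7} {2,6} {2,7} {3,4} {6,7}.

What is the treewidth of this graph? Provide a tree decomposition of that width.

Treewidth 2.
Bags: B1 = {1, 3, 4}  B2 = {0, 1, 3}  B3 = {0, 1, 2}  B4 = {1, 2, 7}  B5 = {0, 1, 5}  B6 = {2, 6, 7}
Tree: B1–B2, B2–B3, B3–B4, B2–B5, B4–B6

Every bag has size at most 3, so the width is 3 − 1 = 2 and tw(G) ≤ 2. For the lower bound, the 3 vertices {0, 1, 2} are pairwise adjacent, and any tree decomposition puts a clique entirely inside one bag — forcing width ≥ 2. Hence tw(G) = 2 exactly.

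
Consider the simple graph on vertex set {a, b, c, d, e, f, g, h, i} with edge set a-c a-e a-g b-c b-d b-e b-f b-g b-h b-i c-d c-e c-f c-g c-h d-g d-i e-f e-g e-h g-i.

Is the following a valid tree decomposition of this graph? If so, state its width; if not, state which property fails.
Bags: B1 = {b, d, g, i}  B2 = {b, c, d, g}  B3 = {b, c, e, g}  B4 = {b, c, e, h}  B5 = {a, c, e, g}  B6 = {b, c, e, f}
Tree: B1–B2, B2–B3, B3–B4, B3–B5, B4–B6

Yes; width 3.

Vertex coverage: the bags together contain {a, b, c, d, e, f, g, h, i}, the full vertex set. Edge coverage: each edge of G has both endpoints in at least one bag. Running intersection: for every vertex, the bags containing it form a connected subtree. All three properties hold, so this is a valid tree decomposition of width max|bag| − 1 = 3, and hence tw(G) ≤ 3.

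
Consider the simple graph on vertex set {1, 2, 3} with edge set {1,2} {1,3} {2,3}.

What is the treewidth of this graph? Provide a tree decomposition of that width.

Treewidth 2.
One optimal decomposition is:
Bags: B1 = {1, 2, 3}
Tree: (single bag)

With just one bag of size 3, the width is 3 − 1 = 2, so tw(G) ≤ 2. For the lower bound, the 3 vertices {1, 2, 3} are pairwise adjacent, and any tree decomposition puts a clique entirely inside one bag — forcing width ≥ 2. Combining the bounds, tw(G) = 2.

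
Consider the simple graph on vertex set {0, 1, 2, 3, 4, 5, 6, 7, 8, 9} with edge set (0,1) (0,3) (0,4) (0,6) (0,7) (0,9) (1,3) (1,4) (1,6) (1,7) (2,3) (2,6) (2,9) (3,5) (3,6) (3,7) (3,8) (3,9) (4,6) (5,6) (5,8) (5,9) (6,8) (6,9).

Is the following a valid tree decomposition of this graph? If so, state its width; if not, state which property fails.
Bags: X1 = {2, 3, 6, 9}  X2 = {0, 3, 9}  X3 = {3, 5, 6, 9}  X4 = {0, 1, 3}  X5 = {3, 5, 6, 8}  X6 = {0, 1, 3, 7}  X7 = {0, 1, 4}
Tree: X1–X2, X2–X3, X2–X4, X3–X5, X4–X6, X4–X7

A tree decomposition must satisfy three properties: every vertex lies in some bag; for every edge, both endpoints lie together in some bag; and for every vertex, the bags containing it form a connected subtree. Here edge (6,0) lies in no bag, so the decomposition is invalid.

No — edge (6,0) lies in no bag.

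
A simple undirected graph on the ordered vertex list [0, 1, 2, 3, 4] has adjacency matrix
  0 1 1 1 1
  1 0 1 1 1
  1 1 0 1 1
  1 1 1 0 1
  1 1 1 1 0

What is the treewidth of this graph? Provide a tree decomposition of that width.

Treewidth 4.
One such decomposition:
Bags: B1 = {0, 1, 2, 3, 4}
Tree: (single bag)

A single bag containing all 5 vertices is trivially a valid decomposition of width 4. Conversely, {0, 1, 2, 3, 4} is a clique of size 5, and the vertices of any clique must share a bag in every tree decomposition; so some bag has ≥ 5 vertices and tw(G) ≥ 4. Combining the bounds, tw(G) = 4.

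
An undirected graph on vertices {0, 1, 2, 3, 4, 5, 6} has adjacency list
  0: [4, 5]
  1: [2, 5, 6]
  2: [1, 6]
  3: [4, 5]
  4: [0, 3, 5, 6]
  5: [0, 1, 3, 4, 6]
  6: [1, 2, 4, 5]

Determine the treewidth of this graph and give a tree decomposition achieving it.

Treewidth 2.
One optimal decomposition is:
Bags: B1 = {4, 5, 6}  B2 = {3, 4, 5}  B3 = {1, 5, 6}  B4 = {1, 2, 6}  B5 = {0, 4, 5}
Tree: B1–B2, B1–B3, B3–B4, B2–B5

Every bag has size at most 3, so the width is 3 − 1 = 2 and tw(G) ≤ 2. On the other hand G contains the 3-clique {1, 2, 6}. A clique must lie in a single bag of any decomposition, so no decomposition can have width below 2. The upper and lower bounds meet at 2, so that is the treewidth.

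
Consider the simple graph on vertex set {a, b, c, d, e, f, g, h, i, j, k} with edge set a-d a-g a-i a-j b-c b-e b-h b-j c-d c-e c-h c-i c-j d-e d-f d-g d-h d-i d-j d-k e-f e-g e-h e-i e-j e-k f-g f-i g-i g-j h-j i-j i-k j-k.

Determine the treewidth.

4

A width-4 tree decomposition is:
Bags: B1 = {a, d, g, i, j}  B2 = {d, e, g, i, j}  B3 = {c, d, e, i, j}  B4 = {d, e, i, j, k}  B5 = {c, d, e, h, j}  B6 = {d, e, f, g, i}  B7 = {b, c, e, h, j}
Tree: B1–B2, B2–B3, B3–B4, B3–B5, B2–B6, B5–B7
The largest bag has 5 vertices, giving width 4; this decomposition certifies tw(G) ≤ 4. On the other hand G contains the 5-clique {c, d, e, h, j}. A clique must lie in a single bag of any decomposition, so no decomposition can have width below 4. Combining the bounds, tw(G) = 4.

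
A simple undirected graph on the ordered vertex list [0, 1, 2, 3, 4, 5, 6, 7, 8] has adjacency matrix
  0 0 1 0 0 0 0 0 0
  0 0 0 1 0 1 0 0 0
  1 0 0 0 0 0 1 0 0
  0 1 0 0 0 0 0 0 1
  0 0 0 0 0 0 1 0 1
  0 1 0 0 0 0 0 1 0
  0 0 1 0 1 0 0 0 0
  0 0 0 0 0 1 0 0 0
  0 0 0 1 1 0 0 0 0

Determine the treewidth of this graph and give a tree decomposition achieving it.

The largest bag has 2 vertices, giving width 1; this decomposition certifies tw(G) ≤ 1. G has an edge, so its treewidth is at least 1. Therefore the treewidth is 1.

Treewidth 1.
Bags: B1 = {0, 2}  B2 = {2, 6}  B3 = {4, 6}  B4 = {4, 8}  B5 = {3, 8}  B6 = {1, 3}  B7 = {1, 5}  B8 = {5, 7}
Tree: B1–B2, B2–B3, B3–B4, B4–B5, B5–B6, B6–B7, B7–B8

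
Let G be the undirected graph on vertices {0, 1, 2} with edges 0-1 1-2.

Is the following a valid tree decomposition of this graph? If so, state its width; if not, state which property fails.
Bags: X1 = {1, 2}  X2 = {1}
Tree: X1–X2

No — vertex 0 appears in no bag.

A tree decomposition must satisfy three properties: every vertex lies in some bag; for every edge, both endpoints lie together in some bag; and for every vertex, the bags containing it form a connected subtree. Here vertex 0 appears in no bag, so the decomposition is invalid.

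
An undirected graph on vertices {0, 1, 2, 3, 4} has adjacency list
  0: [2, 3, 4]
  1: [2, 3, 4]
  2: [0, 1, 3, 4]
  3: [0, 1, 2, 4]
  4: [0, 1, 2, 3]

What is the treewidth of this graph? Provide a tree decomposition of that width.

Each bag holds 4 vertices, so the decomposition has width 3, which upper-bounds the treewidth. On the other hand G contains the 4-clique {0, 2, 3, 4}. A clique must lie in a single bag of any decomposition, so no decomposition can have width below 3. Therefore the treewidth is 3.

Treewidth 3.
One such decomposition:
Bags: B1 = {1, 2, 3, 4}  B2 = {0, 2, 3, 4}
Tree: B1–B2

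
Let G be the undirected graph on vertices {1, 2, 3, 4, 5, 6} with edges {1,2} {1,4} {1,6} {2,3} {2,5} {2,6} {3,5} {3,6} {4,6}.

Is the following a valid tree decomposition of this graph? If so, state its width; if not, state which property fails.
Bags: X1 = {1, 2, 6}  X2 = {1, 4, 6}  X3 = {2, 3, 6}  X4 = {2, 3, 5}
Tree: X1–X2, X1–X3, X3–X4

Every vertex of G appears in some bag (union = {1, 2, 3, 4, 5, 6}); every edge is covered by a bag; and for each vertex v the set of bags containing v is connected in the bag tree. The decomposition is therefore valid. The largest bag has 3 vertices, so the width is 2.

Yes; width 2.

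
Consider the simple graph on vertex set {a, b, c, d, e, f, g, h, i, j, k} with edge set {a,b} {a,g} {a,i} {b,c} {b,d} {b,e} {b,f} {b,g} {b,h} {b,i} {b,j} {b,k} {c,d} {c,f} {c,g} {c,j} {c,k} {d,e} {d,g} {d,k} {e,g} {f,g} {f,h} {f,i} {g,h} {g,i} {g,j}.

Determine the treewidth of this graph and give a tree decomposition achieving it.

Treewidth 3.
One such decomposition:
Bags: B1 = {b, c, d, g}  B2 = {b, c, f, g}  B3 = {b, d, e, g}  B4 = {b, f, g, h}  B5 = {b, c, g, j}  B6 = {b, f, g, i}  B7 = {b, c, d, k}  B8 = {a, b, g, i}
Tree: B1–B2, B1–B3, B2–B4, B1–B5, B2–B6, B1–B7, B6–B8

The largest bag has 4 vertices, giving width 3; this decomposition certifies tw(G) ≤ 3. For the lower bound, the 4 vertices {b, d, e, g} are pairwise adjacent, and any tree decomposition puts a clique entirely inside one bag — forcing width ≥ 3. Combining the bounds, tw(G) = 3.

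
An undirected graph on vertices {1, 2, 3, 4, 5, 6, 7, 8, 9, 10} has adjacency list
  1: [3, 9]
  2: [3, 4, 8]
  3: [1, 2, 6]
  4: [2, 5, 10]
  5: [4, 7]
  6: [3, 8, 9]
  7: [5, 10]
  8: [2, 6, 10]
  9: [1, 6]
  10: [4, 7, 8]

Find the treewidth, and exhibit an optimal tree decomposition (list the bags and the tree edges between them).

The largest bag has 3 vertices, giving width 2; this decomposition certifies tw(G) ≤ 2. For the lower bound, G contains the cycle 1–9–6–3–1, so G is not a forest; only forests have treewidth ≤ 1, hence tw(G) ≥ 2. The upper and lower bounds meet at 2, so that is the treewidth.

Treewidth 2.
Bags: B1 = {1, 3, 9}  B2 = {3, 6, 9}  B3 = {2, 3, 6}  B4 = {2, 6, 8}  B5 = {2, 4, 8}  B6 = {4, 8, 10}  B7 = {4, 5, 10}  B8 = {5, 7, 10}
Tree: B1–B2, B2–B3, B3–B4, B4–B5, B5–B6, B6–B7, B7–B8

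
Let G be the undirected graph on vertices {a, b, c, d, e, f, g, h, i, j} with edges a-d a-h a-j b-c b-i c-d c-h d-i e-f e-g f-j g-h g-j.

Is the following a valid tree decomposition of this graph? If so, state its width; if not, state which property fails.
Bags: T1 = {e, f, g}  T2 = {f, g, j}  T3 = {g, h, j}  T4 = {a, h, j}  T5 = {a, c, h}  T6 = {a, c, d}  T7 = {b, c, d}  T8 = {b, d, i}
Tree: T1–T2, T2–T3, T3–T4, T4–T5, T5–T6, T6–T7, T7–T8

Vertex coverage: the bags together contain {a, b, c, d, e, f, g, h, i, j}, the full vertex set. Edge coverage: each edge of G has both endpoints in at least one bag. Running intersection: for every vertex, the bags containing it form a connected subtree. All three properties hold, so this is a valid tree decomposition of width max|bag| − 1 = 2, and hence tw(G) ≤ 2.

Yes; width 2.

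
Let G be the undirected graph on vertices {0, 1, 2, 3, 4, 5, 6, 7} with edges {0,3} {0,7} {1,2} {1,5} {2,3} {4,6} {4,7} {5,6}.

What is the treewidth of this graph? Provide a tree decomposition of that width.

The largest bag has 3 vertices, giving width 2; this decomposition certifies tw(G) ≤ 2. The edges 5–1–2–3–0–7–4–6–5 form a cycle, so G is not a tree and its treewidth is at least 2. Therefore the treewidth is 2.

Treewidth 2.
Bags: B1 = {1, 2, 5}  B2 = {2, 3, 5}  B3 = {0, 3, 5}  B4 = {0, 5, 7}  B5 = {4, 5, 7}  B6 = {4, 5, 6}
Tree: B1–B2, B2–B3, B3–B4, B4–B5, B5–B6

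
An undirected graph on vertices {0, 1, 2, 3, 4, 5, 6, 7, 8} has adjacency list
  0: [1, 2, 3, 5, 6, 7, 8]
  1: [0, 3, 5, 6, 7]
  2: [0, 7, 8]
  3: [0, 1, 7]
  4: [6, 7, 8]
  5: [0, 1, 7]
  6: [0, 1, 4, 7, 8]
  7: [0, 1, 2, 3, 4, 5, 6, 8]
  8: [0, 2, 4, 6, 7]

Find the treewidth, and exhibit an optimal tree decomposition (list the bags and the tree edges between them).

Treewidth 3.
One such decomposition:
Bags: B1 = {0, 1, 6, 7}  B2 = {0, 6, 7, 8}  B3 = {4, 6, 7, 8}  B4 = {0, 2, 7, 8}  B5 = {0, 1, 3, 7}  B6 = {0, 1, 5, 7}
Tree: B1–B2, B2–B3, B2–B4, B1–B5, B1–B6

The largest bag has 4 vertices, giving width 3; this decomposition certifies tw(G) ≤ 3. Conversely, {0, 2, 7, 8} is a clique of size 4, and the vertices of any clique must share a bag in every tree decomposition; so some bag has ≥ 4 vertices and tw(G) ≥ 3. Therefore the treewidth is 3.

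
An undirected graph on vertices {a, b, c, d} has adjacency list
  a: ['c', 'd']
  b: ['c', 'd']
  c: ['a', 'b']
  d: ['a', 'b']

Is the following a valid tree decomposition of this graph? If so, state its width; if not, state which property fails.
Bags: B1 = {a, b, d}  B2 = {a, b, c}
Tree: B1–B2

Yes; width 2.

Checking the three conditions: (i) the bags cover all of {a, b, c, d}; (ii) for each edge, some bag contains both endpoints; (iii) the bags containing any fixed vertex form a subtree. All hold, so the decomposition is valid with width 3 − 1 = 2.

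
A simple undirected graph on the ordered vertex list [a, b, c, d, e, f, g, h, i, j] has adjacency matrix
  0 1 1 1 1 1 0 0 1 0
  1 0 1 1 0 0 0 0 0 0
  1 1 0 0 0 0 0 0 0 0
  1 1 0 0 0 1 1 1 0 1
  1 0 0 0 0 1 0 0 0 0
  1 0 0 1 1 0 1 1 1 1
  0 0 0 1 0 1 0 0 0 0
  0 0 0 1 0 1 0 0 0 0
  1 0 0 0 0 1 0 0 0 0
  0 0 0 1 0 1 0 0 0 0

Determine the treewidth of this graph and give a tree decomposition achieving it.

Each bag holds 3 vertices, so the decomposition has width 2, which upper-bounds the treewidth. On the other hand G contains the 3-clique {a, b, c}. A clique must lie in a single bag of any decomposition, so no decomposition can have width below 2. Hence tw(G) = 2 exactly.

Treewidth 2.
One such decomposition:
Bags: B1 = {a, e, f}  B2 = {a, d, f}  B3 = {d, f, h}  B4 = {a, f, i}  B5 = {a, b, d}  B6 = {d, f, g}  B7 = {d, f, j}  B8 = {a, b, c}
Tree: B1–B2, B2–B3, B1–B4, B2–B5, B3–B6, B2–B7, B5–B8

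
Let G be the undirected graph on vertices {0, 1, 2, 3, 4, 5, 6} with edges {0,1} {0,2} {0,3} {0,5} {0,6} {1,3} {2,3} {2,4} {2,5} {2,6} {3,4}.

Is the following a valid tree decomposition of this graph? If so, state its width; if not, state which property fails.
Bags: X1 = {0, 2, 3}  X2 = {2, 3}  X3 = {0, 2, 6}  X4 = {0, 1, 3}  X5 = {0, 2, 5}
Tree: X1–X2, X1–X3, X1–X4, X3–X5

No — vertex 4 appears in no bag.

A tree decomposition must satisfy three properties: every vertex lies in some bag; for every edge, both endpoints lie together in some bag; and for every vertex, the bags containing it form a connected subtree. Here vertex 4 appears in no bag, so the decomposition is invalid.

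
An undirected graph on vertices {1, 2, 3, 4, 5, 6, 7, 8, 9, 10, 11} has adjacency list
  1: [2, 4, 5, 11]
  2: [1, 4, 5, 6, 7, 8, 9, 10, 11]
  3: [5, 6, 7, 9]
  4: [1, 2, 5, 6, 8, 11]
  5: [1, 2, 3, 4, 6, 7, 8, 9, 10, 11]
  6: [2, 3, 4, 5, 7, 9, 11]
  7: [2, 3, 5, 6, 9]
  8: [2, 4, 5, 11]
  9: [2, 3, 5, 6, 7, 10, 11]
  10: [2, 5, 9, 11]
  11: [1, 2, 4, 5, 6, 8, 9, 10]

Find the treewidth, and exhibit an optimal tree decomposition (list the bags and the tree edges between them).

Every bag has size at most 5, so the width is 5 − 1 = 4 and tw(G) ≤ 4. On the other hand G contains the 5-clique {2, 5, 9, 10, 11}. A clique must lie in a single bag of any decomposition, so no decomposition can have width below 4. Hence tw(G) = 4 exactly.

Treewidth 4.
One optimal decomposition is:
Bags: B1 = {2, 5, 6, 9, 11}  B2 = {2, 4, 5, 6, 11}  B3 = {2, 4, 5, 8, 11}  B4 = {1, 2, 4, 5, 11}  B5 = {2, 5, 9, 10, 11}  B6 = {2, 5, 6, 7, 9}  B7 = {3, 5, 6, 7, 9}
Tree: B1–B2, B2–B3, B2–B4, B1–B5, B1–B6, B6–B7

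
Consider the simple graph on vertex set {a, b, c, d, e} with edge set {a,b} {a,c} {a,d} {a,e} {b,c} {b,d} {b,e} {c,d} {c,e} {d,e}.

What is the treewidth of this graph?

4

A width-4 tree decomposition is:
Bags: B1 = {a, b, c, d, e}
Tree: (single bag)
A single bag containing all 5 vertices is trivially a valid decomposition of width 4. On the other hand G contains the 5-clique {a, b, c, d, e}. A clique must lie in a single bag of any decomposition, so no decomposition can have width below 4. The upper and lower bounds meet at 4, so that is the treewidth.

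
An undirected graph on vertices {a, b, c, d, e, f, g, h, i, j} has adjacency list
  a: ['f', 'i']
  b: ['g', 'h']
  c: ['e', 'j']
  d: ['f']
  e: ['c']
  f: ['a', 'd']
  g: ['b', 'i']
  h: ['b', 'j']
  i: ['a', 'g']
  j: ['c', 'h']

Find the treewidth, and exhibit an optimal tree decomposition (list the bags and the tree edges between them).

Every bag has size at most 2, so the width is 2 − 1 = 1 and tw(G) ≤ 1. G has an edge, so its treewidth is at least 1. Combining the bounds, tw(G) = 1.

Treewidth 1.
One optimal decomposition is:
Bags: B1 = {d, f}  B2 = {a, f}  B3 = {a, i}  B4 = {g, i}  B5 = {b, g}  B6 = {b, h}  B7 = {h, j}  B8 = {c, j}  B9 = {c, e}
Tree: B1–B2, B2–B3, B3–B4, B4–B5, B5–B6, B6–B7, B7–B8, B8–B9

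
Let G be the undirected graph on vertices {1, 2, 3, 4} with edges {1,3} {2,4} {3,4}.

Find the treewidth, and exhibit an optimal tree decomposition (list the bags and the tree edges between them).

The largest bag has 2 vertices, giving width 1; this decomposition certifies tw(G) ≤ 1. Any graph with an edge has treewidth ≥ 1, and G has the edge 1–3. Hence tw(G) = 1 exactly.

Treewidth 1.
Bags: B1 = {1, 3}  B2 = {3, 4}  B3 = {2, 4}
Tree: B1–B2, B2–B3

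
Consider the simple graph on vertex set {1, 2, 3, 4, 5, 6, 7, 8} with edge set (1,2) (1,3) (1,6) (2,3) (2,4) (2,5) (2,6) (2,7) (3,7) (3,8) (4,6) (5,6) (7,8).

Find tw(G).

2

A width-2 tree decomposition is:
Bags: B1 = {2, 3, 7}  B2 = {1, 2, 3}  B3 = {3, 7, 8}  B4 = {1, 2, 6}  B5 = {2, 5, 6}  B6 = {2, 4, 6}
Tree: B1–B2, B1–B3, B2–B4, B4–B5, B5–B6
Each bag holds 3 vertices, so the decomposition has width 2, which upper-bounds the treewidth. Conversely, {3, 7, 8} is a clique of size 3, and the vertices of any clique must share a bag in every tree decomposition; so some bag has ≥ 3 vertices and tw(G) ≥ 2. Therefore the treewidth is 2.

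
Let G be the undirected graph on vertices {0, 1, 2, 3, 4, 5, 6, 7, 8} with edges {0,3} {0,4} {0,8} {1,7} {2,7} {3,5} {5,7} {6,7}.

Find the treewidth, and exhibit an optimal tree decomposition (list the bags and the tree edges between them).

Treewidth 1.
One such decomposition:
Bags: B1 = {0, 3}  B2 = {3, 5}  B3 = {5, 7}  B4 = {6, 7}  B5 = {1, 7}  B6 = {2, 7}  B7 = {0, 8}  B8 = {0, 4}
Tree: B1–B2, B2–B3, B3–B4, B3–B5, B3–B6, B1–B7, B7–B8

The largest bag has 2 vertices, giving width 1; this decomposition certifies tw(G) ≤ 1. Since G has at least one edge (e.g. 3–0), it is not an edgeless graph, so tw(G) ≥ 1. The upper and lower bounds meet at 1, so that is the treewidth.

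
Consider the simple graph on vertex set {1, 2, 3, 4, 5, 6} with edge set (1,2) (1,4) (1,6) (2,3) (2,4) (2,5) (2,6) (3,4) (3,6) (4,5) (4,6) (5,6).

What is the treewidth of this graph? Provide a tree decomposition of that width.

Treewidth 3.
One optimal decomposition is:
Bags: B1 = {1, 2, 4, 6}  B2 = {2, 4, 5, 6}  B3 = {2, 3, 4, 6}
Tree: B1–B2, B1–B3

Each bag holds 4 vertices, so the decomposition has width 3, which upper-bounds the treewidth. Conversely, {1, 2, 4, 6} is a clique of size 4, and the vertices of any clique must share a bag in every tree decomposition; so some bag has ≥ 4 vertices and tw(G) ≥ 3. The upper and lower bounds meet at 3, so that is the treewidth.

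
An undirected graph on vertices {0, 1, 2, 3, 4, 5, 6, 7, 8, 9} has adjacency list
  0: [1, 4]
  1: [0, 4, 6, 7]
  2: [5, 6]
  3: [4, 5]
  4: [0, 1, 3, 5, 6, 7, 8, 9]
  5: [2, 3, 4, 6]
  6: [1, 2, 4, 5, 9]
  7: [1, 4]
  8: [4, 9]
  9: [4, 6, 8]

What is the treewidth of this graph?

A width-2 tree decomposition is:
Bags: B1 = {1, 4, 7}  B2 = {1, 4, 6}  B3 = {4, 6, 9}  B4 = {4, 5, 6}  B5 = {3, 4, 5}  B6 = {0, 1, 4}  B7 = {2, 5, 6}  B8 = {4, 8, 9}
Tree: B1–B2, B2–B3, B2–B4, B4–B5, B1–B6, B4–B7, B3–B8
Each bag holds 3 vertices, so the decomposition has width 2, which upper-bounds the treewidth. Conversely, {2, 5, 6} is a clique of size 3, and the vertices of any clique must share a bag in every tree decomposition; so some bag has ≥ 3 vertices and tw(G) ≥ 2. Hence tw(G) = 2 exactly.

2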